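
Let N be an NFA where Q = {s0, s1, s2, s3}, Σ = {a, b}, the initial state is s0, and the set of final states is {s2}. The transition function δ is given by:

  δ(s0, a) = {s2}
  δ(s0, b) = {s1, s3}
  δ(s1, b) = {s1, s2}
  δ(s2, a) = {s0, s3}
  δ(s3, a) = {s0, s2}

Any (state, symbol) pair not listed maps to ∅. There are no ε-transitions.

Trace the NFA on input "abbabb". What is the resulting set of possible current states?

Start in {s0}.
Read 'a': s0→{s2}; now {s2}.
Read 'b': s2→∅; now ∅.
The set is empty and remains empty for the remaining 4 symbols.

∅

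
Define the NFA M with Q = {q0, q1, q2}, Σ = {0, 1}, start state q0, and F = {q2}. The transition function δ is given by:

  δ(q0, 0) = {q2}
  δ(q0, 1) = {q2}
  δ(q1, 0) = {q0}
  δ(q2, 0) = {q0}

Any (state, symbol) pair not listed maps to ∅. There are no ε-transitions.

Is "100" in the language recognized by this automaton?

Yes

Start in {q0}.
Read '1': {q0} → {q2}.
Read '0': {q2} → {q0}.
Read '0': {q0} → {q2}.
The final set {q2} contains the accepting state q2.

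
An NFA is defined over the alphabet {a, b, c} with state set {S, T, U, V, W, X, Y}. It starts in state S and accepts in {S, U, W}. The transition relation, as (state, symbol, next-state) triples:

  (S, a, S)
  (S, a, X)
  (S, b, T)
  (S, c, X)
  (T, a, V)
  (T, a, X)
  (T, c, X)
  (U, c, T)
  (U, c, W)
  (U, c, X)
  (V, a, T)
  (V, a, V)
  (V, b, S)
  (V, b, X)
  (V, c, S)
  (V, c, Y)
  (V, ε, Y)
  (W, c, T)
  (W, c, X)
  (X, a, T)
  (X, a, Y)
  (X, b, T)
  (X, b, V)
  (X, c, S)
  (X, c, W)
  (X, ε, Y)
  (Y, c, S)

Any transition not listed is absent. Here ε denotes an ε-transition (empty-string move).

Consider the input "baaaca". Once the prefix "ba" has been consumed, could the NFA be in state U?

Start in {S}.
Read 'b': {S} → {T}.
Read 'a': {T} → {V, X, Y}.
State U is not in {V, X, Y}.

No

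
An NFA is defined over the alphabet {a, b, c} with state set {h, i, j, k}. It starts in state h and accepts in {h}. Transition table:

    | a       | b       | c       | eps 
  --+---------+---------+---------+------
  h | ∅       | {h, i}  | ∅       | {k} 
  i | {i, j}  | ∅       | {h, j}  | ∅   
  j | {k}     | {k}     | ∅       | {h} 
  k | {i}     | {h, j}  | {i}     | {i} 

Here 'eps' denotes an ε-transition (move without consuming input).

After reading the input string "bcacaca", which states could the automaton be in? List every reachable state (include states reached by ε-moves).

{h, i, j, k}

Start: ε-closure({h}) = {h, i, k}.
Read 'b': {h, i, k} → {h, i, j, k}.
Read 'c': {h, i, j, k} → {h, i, j, k}.
Read 'a': {h, i, j, k} → {h, i, j, k}.
Read 'c': {h, i, j, k} → {h, i, j, k}.
Read 'a': {h, i, j, k} → {h, i, j, k}.
Read 'c': {h, i, j, k} → {h, i, j, k}.
Read 'a': {h, i, j, k} → {h, i, j, k}.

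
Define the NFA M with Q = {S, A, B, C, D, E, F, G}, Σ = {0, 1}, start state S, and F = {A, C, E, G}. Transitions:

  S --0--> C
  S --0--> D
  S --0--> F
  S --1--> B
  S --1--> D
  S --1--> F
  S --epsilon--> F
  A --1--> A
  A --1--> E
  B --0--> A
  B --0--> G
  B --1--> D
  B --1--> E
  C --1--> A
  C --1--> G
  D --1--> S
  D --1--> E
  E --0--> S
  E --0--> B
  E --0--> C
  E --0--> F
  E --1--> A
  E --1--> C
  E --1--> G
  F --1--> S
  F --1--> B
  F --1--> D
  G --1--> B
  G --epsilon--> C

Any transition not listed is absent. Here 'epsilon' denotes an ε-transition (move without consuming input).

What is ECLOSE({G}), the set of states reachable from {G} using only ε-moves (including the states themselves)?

{C, G}

Begin with {G}.
ε-move G → C; add C.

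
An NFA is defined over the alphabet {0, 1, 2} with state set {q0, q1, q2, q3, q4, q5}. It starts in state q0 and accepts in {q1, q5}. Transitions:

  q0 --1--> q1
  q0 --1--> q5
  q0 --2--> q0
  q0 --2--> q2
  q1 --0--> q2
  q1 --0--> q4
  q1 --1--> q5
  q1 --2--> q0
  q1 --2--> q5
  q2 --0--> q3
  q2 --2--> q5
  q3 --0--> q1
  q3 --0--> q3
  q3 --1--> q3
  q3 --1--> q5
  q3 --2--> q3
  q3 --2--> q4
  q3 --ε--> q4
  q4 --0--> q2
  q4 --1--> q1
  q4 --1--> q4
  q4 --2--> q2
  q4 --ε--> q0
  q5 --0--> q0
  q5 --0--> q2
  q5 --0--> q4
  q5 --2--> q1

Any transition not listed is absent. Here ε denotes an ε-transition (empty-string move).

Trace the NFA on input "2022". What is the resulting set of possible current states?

{q0, q2, q3, q4, q5}

Start in {q0}.
Read '2': {q0} → {q0, q2}.
Read '0': {q0, q2} → {q0, q3, q4}.
Read '2': {q0, q3, q4} → {q0, q2, q3, q4}.
Read '2': {q0, q2, q3, q4} → {q0, q2, q3, q4, q5}.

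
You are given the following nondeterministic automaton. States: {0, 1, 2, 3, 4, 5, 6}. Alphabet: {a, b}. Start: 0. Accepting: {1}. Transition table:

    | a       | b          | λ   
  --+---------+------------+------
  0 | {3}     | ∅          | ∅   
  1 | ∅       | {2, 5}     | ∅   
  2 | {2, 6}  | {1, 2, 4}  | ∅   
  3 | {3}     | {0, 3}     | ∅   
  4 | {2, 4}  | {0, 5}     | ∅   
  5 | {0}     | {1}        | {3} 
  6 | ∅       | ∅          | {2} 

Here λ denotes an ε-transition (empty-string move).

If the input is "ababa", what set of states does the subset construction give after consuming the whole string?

{3}

Start in {0}.
Read 'a': 0→{3}; now {3}.
Read 'b': 3→{0, 3}; now {0, 3}.
Read 'a': 0→{3}, 3→{3}; now {3}.
Read 'b': 3→{0, 3}; now {0, 3}.
Read 'a': 0→{3}, 3→{3}; now {3}.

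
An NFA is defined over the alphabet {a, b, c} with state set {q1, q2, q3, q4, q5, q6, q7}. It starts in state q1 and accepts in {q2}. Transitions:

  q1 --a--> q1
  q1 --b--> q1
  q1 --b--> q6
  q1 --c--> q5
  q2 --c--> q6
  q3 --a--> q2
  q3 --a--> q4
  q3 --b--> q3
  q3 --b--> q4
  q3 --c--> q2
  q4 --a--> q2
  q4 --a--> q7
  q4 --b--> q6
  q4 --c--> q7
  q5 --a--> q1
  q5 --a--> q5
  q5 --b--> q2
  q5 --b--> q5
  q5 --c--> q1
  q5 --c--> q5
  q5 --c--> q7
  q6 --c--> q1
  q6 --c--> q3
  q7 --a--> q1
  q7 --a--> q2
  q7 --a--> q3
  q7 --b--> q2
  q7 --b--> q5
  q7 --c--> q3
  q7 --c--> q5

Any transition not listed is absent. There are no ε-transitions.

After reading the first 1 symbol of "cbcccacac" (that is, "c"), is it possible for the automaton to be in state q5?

Start in {q1}.
Read 'c': {q1} → {q5}.
State q5 is in {q5}.

Yes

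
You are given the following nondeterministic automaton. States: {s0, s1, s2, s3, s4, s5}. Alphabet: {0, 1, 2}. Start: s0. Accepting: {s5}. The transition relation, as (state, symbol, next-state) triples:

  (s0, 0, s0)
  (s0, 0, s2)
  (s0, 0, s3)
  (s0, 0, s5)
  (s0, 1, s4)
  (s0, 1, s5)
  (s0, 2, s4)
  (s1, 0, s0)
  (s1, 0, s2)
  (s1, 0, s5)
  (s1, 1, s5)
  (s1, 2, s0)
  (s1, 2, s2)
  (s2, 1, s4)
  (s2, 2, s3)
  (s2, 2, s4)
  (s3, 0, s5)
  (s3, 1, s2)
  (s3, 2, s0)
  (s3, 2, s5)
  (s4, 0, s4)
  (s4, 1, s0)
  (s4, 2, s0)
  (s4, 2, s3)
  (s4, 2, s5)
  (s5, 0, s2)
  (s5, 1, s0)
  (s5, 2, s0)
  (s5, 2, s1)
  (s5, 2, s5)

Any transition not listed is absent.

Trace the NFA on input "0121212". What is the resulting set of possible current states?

Start in {s0}.
Read '0': s0→{s0, s2, s3, s5}; now {s0, s2, s3, s5}.
Read '1': s0→{s4, s5}, s2→{s4}, s3→{s2}, s5→{s0}; now {s0, s2, s4, s5}.
Read '2': s0→{s4}, s2→{s3, s4}, s4→{s0, s3, s5}, s5→{s0, s1, s5}; now {s0, s1, s3, s4, s5}.
Read '1': s0→{s4, s5}, s1→{s5}, s3→{s2}, s4→{s0}, s5→{s0}; now {s0, s2, s4, s5}.
Read '2': s0→{s4}, s2→{s3, s4}, s4→{s0, s3, s5}, s5→{s0, s1, s5}; now {s0, s1, s3, s4, s5}.
Read '1': s0→{s4, s5}, s1→{s5}, s3→{s2}, s4→{s0}, s5→{s0}; now {s0, s2, s4, s5}.
Read '2': s0→{s4}, s2→{s3, s4}, s4→{s0, s3, s5}, s5→{s0, s1, s5}; now {s0, s1, s3, s4, s5}.

{s0, s1, s3, s4, s5}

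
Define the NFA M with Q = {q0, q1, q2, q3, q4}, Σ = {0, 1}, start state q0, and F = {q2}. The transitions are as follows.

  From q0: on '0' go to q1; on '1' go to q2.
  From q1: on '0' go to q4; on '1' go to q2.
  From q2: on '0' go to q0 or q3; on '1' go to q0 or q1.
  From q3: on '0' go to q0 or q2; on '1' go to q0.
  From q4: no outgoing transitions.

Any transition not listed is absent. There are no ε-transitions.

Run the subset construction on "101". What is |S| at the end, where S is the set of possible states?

Start in {q0}.
Read '1': {q0} → {q2}.
Read '0': {q2} → {q0, q3}.
Read '1': {q0, q3} → {q0, q2}.
That set has 2 states.

2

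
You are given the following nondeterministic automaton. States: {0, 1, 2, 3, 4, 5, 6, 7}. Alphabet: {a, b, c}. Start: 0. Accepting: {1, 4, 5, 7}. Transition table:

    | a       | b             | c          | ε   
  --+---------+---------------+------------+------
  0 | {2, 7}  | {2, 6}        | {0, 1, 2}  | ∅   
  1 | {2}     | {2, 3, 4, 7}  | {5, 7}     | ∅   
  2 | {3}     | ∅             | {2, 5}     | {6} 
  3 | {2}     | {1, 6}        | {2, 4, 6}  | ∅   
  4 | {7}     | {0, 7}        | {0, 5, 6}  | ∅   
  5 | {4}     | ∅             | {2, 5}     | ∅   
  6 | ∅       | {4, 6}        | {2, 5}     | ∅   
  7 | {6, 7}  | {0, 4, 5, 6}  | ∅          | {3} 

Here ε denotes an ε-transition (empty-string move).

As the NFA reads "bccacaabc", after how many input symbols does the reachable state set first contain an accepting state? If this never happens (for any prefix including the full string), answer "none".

Start in {0}.
Read 'b': 0→{2, 6}; now {2, 6}.
Read 'c': 2→{2, 5}, 6→{2, 5}; union {2, 5}; ε-closure = {2, 5, 6}.
None of the earlier sets intersect F, but {2, 5, 6} does.

2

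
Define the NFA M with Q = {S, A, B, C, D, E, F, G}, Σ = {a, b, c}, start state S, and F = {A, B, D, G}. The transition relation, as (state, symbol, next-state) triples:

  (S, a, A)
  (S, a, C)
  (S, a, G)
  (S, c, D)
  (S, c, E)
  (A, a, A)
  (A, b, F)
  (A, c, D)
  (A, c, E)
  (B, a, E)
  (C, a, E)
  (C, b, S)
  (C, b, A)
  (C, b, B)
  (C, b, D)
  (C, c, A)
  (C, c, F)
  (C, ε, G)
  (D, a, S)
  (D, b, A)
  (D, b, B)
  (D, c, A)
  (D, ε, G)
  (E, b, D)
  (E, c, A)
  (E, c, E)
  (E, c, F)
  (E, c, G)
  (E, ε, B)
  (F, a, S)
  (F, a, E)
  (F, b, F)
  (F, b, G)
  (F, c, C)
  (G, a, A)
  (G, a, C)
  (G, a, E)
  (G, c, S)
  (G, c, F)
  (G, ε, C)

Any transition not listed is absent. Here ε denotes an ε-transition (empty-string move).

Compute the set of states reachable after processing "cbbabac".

{S, A, B, C, D, E, F, G}

Start in {S}.
Read 'c': S→{D, E}; union {D, E}; ε-closure = {B, C, D, E, G}.
Read 'b': B→∅, C→{S, A, B, D}, D→{A, B}, E→{D}, G→∅; union {S, A, B, D}; ε-closure = {S, A, B, C, D, G}.
Read 'b': S→∅, A→{F}, B→∅, C→{S, A, B, D}, D→{A, B}, G→∅; union {S, A, B, D, F}; ε-closure = {S, A, B, C, D, F, G}.
Read 'a': S→{A, C, G}, A→{A}, B→{E}, C→{E}, D→{S}, F→{S, E}, G→{A, C, E}; union {S, A, C, E, G}; ε-closure = {S, A, B, C, E, G}.
Read 'b': S→∅, A→{F}, B→∅, C→{S, A, B, D}, E→{D}, G→∅; union {S, A, B, D, F}; ε-closure = {S, A, B, C, D, F, G}.
Read 'a': S→{A, C, G}, A→{A}, B→{E}, C→{E}, D→{S}, F→{S, E}, G→{A, C, E}; union {S, A, C, E, G}; ε-closure = {S, A, B, C, E, G}.
Read 'c': S→{D, E}, A→{D, E}, B→∅, C→{A, F}, E→{A, E, F, G}, G→{S, F}; union {S, A, D, E, F, G}; ε-closure = {S, A, B, C, D, E, F, G}.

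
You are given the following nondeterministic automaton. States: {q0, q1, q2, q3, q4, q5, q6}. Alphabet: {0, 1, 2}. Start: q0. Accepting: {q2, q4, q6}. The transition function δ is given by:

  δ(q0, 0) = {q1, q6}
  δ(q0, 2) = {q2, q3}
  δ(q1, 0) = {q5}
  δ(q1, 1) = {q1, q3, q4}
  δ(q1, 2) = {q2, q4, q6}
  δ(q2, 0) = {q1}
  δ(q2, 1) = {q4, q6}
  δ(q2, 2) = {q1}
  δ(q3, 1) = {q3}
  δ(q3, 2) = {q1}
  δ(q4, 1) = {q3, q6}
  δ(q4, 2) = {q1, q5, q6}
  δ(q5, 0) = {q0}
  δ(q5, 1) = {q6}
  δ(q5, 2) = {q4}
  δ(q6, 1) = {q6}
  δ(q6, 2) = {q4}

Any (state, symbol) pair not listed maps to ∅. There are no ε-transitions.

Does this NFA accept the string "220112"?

Yes

Start in {q0}.
Read '2': q0→{q2, q3}; now {q2, q3}.
Read '2': q2→{q1}, q3→{q1}; now {q1}.
Read '0': q1→{q5}; now {q5}.
Read '1': q5→{q6}; now {q6}.
Read '1': q6→{q6}; now {q6}.
Read '2': q6→{q4}; now {q4}.
The final set {q4} contains the accepting state q4.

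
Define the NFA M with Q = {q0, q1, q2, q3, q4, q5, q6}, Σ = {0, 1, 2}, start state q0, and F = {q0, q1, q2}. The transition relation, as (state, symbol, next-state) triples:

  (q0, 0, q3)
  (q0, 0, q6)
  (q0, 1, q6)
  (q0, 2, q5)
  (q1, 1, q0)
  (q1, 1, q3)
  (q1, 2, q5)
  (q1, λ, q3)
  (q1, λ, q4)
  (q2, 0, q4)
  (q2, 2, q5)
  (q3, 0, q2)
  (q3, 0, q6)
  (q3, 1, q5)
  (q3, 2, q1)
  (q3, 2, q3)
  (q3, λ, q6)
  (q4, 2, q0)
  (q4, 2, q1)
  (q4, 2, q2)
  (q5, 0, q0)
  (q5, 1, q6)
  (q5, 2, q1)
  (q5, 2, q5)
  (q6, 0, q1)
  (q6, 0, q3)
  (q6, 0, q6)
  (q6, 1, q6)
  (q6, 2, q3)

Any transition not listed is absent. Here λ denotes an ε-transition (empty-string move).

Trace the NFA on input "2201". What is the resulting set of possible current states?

{q0, q3, q5, q6}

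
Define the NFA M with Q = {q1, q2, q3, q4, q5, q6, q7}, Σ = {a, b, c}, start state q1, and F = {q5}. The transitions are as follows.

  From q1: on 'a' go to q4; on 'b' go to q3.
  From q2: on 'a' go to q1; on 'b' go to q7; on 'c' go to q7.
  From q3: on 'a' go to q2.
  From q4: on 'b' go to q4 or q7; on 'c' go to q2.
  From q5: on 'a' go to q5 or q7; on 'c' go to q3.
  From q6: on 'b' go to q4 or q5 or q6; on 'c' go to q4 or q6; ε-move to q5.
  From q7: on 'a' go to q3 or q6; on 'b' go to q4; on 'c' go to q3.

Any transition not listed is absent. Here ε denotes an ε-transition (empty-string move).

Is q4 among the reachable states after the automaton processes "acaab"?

Start in {q1}.
Read 'a': q1→{q4}; now {q4}.
Read 'c': q4→{q2}; now {q2}.
Read 'a': q2→{q1}; now {q1}.
Read 'a': q1→{q4}; now {q4}.
Read 'b': q4→{q4, q7}; now {q4, q7}.
State q4 is in {q4, q7}.

Yes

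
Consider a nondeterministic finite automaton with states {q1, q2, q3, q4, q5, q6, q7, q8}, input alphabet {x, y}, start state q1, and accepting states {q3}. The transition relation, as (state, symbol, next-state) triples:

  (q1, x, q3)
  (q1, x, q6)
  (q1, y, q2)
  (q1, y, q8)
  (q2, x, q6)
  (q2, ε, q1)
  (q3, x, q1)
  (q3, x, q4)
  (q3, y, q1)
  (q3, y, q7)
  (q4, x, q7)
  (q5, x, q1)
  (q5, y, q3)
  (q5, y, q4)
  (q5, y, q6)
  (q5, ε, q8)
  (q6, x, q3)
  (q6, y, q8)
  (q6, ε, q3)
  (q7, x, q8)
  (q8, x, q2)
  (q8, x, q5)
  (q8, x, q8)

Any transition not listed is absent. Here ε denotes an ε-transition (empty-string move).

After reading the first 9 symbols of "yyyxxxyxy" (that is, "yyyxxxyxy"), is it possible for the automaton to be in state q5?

No

Start in {q1}.
Read 'y': {q1} → {q1, q2, q8}.
Read 'y': {q1, q2, q8} → {q1, q2, q8}.
Read 'y': {q1, q2, q8} → {q1, q2, q8}.
Read 'x': {q1, q2, q8} → {q1, q2, q3, q5, q6, q8}.
Read 'x': {q1, q2, q3, q5, q6, q8} → {q1, q2, q3, q4, q5, q6, q8}.
Read 'x': {q1, q2, q3, q4, q5, q6, q8} → {q1, q2, q3, q4, q5, q6, q7, q8}.
Read 'y': {q1, q2, q3, q4, q5, q6, q7, q8} → {q1, q2, q3, q4, q6, q7, q8}.
Read 'x': {q1, q2, q3, q4, q6, q7, q8} → {q1, q2, q3, q4, q5, q6, q7, q8}.
Read 'y': {q1, q2, q3, q4, q5, q6, q7, q8} → {q1, q2, q3, q4, q6, q7, q8}.
State q5 is not in {q1, q2, q3, q4, q6, q7, q8}.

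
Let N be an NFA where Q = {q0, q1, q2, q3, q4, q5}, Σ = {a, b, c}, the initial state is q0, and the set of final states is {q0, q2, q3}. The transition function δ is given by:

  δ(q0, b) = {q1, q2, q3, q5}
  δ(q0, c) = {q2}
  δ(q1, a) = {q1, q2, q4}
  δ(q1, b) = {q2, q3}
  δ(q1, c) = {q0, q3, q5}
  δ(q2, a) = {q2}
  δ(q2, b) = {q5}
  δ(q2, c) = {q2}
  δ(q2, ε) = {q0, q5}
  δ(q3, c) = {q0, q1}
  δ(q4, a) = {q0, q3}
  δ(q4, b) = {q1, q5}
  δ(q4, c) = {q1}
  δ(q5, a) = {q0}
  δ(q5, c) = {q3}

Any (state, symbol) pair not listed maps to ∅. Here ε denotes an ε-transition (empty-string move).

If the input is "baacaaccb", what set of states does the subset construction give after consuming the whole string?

{q0, q1, q2, q3, q5}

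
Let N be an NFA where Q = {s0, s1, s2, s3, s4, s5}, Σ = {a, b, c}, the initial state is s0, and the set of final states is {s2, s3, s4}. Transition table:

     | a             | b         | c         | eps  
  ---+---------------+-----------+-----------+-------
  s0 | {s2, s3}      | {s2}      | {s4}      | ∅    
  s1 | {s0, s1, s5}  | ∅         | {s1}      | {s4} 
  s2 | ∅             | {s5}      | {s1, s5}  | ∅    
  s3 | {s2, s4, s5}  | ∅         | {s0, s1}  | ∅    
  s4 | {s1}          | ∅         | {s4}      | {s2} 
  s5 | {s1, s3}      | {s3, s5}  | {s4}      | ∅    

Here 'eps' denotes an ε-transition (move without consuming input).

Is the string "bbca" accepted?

Start in {s0}.
Read 'b': s0→{s2}; now {s2}.
Read 'b': s2→{s5}; now {s5}.
Read 'c': s5→{s4}; union {s4}; ε-closure = {s2, s4}.
Read 'a': s2→∅, s4→{s1}; union {s1}; ε-closure = {s1, s2, s4}.
The final set {s1, s2, s4} contains the accepting states s2, s4.

Yes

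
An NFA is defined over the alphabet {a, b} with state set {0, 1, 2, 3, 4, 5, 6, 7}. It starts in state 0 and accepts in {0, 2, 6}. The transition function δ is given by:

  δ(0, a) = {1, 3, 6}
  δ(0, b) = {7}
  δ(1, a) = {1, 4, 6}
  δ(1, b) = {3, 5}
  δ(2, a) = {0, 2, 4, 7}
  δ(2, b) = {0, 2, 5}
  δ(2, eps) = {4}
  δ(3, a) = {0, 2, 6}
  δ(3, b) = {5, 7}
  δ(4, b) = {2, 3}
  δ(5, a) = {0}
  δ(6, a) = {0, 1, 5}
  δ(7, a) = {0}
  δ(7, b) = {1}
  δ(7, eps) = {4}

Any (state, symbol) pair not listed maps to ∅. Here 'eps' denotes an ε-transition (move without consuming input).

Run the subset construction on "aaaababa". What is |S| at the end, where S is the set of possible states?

7

Start in {0}.
Read 'a': 0→{1, 3, 6}; now {1, 3, 6}.
Read 'a': 1→{1, 4, 6}, 3→{0, 2, 6}, 6→{0, 1, 5}; now {0, 1, 2, 4, 5, 6}.
Read 'a': 0→{1, 3, 6}, 1→{1, 4, 6}, 2→{0, 2, 4, 7}, 4→∅, 5→{0}, 6→{0, 1, 5}; now {0, 1, 2, 3, 4, 5, 6, 7}.
Read 'a': 0→{1, 3, 6}, 1→{1, 4, 6}, 2→{0, 2, 4, 7}, 3→{0, 2, 6}, 4→∅, 5→{0}, 6→{0, 1, 5}, 7→{0}; now {0, 1, 2, 3, 4, 5, 6, 7}.
Read 'b': 0→{7}, 1→{3, 5}, 2→{0, 2, 5}, 3→{5, 7}, 4→{2, 3}, 5→∅, 6→∅, 7→{1}; union {0, 1, 2, 3, 5, 7}; ε-closure = {0, 1, 2, 3, 4, 5, 7}.
Read 'a': 0→{1, 3, 6}, 1→{1, 4, 6}, 2→{0, 2, 4, 7}, 3→{0, 2, 6}, 4→∅, 5→{0}, 7→{0}; now {0, 1, 2, 3, 4, 6, 7}.
Read 'b': 0→{7}, 1→{3, 5}, 2→{0, 2, 5}, 3→{5, 7}, 4→{2, 3}, 6→∅, 7→{1}; union {0, 1, 2, 3, 5, 7}; ε-closure = {0, 1, 2, 3, 4, 5, 7}.
Read 'a': 0→{1, 3, 6}, 1→{1, 4, 6}, 2→{0, 2, 4, 7}, 3→{0, 2, 6}, 4→∅, 5→{0}, 7→{0}; now {0, 1, 2, 3, 4, 6, 7}.
That set has 7 states.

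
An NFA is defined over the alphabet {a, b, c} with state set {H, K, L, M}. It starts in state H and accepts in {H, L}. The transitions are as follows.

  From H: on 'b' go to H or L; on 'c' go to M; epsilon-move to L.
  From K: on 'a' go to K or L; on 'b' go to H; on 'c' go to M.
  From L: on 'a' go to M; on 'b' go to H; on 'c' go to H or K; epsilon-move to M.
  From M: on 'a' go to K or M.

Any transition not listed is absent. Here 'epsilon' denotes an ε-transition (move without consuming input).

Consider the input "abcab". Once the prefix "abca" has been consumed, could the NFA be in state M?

Start: ε-closure({H}) = {H, L, M}.
Read 'a': {H, L, M} → {K, M}.
Read 'b': {K, M} → {H, L, M}.
Read 'c': {H, L, M} → {H, K, L, M}.
Read 'a': {H, K, L, M} → {K, L, M}.
State M is in {K, L, M}.

Yes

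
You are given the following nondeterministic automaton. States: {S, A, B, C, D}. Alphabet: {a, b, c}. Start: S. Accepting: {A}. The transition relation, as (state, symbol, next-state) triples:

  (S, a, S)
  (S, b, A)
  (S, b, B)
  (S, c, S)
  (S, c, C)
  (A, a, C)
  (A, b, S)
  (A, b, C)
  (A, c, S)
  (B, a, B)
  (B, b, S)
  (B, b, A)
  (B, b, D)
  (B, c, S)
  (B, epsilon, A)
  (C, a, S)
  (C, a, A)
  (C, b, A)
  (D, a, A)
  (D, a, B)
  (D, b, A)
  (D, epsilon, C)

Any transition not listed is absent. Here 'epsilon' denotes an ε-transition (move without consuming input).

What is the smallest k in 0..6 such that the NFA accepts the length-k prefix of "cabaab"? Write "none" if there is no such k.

Start in {S}.
Read 'c': {S} → {S, C}.
Read 'a': {S, C} → {S, A}.
None of the earlier sets intersect F, but {S, A} does.

2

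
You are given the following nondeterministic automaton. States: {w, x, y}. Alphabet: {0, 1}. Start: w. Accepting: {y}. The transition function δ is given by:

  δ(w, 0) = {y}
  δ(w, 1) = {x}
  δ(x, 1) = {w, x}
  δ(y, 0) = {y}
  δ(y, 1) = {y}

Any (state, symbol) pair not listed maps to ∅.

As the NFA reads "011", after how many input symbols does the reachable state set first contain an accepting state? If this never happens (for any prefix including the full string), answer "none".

Start in {w}.
Read '0': w→{y}; now {y}.
None of the earlier sets intersect F, but {y} does.

1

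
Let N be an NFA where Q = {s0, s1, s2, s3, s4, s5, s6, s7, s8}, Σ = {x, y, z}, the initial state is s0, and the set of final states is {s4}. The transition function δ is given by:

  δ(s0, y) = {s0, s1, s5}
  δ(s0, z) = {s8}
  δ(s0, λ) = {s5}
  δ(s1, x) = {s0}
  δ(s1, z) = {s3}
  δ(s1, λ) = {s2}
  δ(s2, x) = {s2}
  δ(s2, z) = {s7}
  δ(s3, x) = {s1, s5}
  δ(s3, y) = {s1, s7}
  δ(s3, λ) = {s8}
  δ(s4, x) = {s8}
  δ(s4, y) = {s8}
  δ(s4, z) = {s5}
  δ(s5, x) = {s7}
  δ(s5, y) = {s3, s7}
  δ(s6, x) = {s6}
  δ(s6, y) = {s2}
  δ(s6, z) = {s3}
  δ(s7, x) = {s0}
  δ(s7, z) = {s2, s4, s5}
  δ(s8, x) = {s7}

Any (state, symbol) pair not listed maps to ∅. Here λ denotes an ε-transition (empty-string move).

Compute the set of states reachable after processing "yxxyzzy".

{s3, s7, s8}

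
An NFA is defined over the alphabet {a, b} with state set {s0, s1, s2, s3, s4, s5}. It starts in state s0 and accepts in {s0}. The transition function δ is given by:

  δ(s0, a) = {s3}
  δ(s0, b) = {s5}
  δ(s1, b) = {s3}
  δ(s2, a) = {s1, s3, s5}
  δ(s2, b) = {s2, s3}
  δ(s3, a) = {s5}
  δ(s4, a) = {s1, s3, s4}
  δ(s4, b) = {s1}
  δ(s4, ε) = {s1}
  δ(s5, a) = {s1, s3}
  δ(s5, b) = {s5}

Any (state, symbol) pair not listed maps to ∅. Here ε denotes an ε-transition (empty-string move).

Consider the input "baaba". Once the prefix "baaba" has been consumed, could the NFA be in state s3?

Start in {s0}.
Read 'b': {s0} → {s5}.
Read 'a': {s5} → {s1, s3}.
Read 'a': {s1, s3} → {s5}.
Read 'b': {s5} → {s5}.
Read 'a': {s5} → {s1, s3}.
State s3 is in {s1, s3}.

Yes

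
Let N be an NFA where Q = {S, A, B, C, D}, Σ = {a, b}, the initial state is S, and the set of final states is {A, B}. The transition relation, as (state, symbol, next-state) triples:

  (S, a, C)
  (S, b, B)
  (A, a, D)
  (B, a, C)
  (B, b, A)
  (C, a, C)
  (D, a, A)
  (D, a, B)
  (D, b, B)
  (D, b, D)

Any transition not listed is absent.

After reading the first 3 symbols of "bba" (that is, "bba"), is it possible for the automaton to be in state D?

Yes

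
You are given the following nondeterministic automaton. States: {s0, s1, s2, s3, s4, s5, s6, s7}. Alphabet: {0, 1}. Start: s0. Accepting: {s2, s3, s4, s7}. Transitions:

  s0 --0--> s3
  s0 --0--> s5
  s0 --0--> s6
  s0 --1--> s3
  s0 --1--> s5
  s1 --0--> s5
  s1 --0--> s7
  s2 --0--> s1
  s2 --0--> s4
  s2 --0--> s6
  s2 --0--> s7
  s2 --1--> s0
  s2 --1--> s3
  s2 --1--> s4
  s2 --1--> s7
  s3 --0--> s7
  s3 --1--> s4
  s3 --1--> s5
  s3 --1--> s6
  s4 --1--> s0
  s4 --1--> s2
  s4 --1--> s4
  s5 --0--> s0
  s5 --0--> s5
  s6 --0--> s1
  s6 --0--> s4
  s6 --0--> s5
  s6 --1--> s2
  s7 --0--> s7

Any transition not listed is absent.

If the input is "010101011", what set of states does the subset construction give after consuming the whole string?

{s0, s2, s3, s4, s5, s6, s7}

Start in {s0}.
Read '0': {s0} → {s3, s5, s6}.
Read '1': {s3, s5, s6} → {s2, s4, s5, s6}.
Read '0': {s2, s4, s5, s6} → {s0, s1, s4, s5, s6, s7}.
Read '1': {s0, s1, s4, s5, s6, s7} → {s0, s2, s3, s4, s5}.
Read '0': {s0, s2, s3, s4, s5} → {s0, s1, s3, s4, s5, s6, s7}.
Read '1': {s0, s1, s3, s4, s5, s6, s7} → {s0, s2, s3, s4, s5, s6}.
Read '0': {s0, s2, s3, s4, s5, s6} → {s0, s1, s3, s4, s5, s6, s7}.
Read '1': {s0, s1, s3, s4, s5, s6, s7} → {s0, s2, s3, s4, s5, s6}.
Read '1': {s0, s2, s3, s4, s5, s6} → {s0, s2, s3, s4, s5, s6, s7}.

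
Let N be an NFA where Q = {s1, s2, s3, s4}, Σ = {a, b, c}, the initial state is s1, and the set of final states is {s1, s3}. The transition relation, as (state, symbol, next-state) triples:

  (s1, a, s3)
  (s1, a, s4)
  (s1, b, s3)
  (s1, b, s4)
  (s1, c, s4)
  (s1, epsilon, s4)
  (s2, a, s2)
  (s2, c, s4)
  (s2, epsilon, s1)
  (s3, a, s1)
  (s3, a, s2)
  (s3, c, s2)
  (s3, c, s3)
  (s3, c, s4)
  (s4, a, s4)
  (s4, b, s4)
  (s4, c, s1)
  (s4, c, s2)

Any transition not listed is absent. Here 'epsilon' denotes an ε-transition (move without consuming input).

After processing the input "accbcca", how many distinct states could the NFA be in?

Start: ε-closure({s1}) = {s1, s4}.
Read 'a': s1→{s3, s4}, s4→{s4}; now {s3, s4}.
Read 'c': s3→{s2, s3, s4}, s4→{s1, s2}; now {s1, s2, s3, s4}.
Read 'c': s1→{s4}, s2→{s4}, s3→{s2, s3, s4}, s4→{s1, s2}; now {s1, s2, s3, s4}.
Read 'b': s1→{s3, s4}, s2→∅, s3→∅, s4→{s4}; now {s3, s4}.
Read 'c': s3→{s2, s3, s4}, s4→{s1, s2}; now {s1, s2, s3, s4}.
Read 'c': s1→{s4}, s2→{s4}, s3→{s2, s3, s4}, s4→{s1, s2}; now {s1, s2, s3, s4}.
Read 'a': s1→{s3, s4}, s2→{s2}, s3→{s1, s2}, s4→{s4}; now {s1, s2, s3, s4}.
That set has 4 states.

4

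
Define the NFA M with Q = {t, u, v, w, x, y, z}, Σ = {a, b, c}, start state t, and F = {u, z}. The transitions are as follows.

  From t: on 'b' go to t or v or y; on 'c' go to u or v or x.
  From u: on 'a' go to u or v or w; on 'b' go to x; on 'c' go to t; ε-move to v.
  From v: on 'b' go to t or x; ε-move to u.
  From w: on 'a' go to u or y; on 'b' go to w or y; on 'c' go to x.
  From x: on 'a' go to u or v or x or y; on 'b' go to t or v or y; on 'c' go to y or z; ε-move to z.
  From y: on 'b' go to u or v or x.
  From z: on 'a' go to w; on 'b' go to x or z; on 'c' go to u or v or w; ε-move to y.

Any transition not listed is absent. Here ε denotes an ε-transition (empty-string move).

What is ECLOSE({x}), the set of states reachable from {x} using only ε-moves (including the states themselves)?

Begin with {x}.
ε-move x → z; add z.
ε-move z → y; add y.

{x, y, z}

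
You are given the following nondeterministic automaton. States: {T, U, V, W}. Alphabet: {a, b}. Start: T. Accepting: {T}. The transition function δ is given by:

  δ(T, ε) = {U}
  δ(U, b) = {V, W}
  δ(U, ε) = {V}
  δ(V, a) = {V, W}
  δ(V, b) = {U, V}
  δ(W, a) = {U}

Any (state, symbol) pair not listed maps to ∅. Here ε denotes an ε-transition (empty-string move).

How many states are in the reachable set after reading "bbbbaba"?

Start: ε-closure({T}) = {T, U, V}.
Read 'b': T→∅, U→{V, W}, V→{U, V}; now {U, V, W}.
Read 'b': U→{V, W}, V→{U, V}, W→∅; now {U, V, W}.
Read 'b': U→{V, W}, V→{U, V}, W→∅; now {U, V, W}.
Read 'b': U→{V, W}, V→{U, V}, W→∅; now {U, V, W}.
Read 'a': U→∅, V→{V, W}, W→{U}; now {U, V, W}.
Read 'b': U→{V, W}, V→{U, V}, W→∅; now {U, V, W}.
Read 'a': U→∅, V→{V, W}, W→{U}; now {U, V, W}.
That set has 3 states.

3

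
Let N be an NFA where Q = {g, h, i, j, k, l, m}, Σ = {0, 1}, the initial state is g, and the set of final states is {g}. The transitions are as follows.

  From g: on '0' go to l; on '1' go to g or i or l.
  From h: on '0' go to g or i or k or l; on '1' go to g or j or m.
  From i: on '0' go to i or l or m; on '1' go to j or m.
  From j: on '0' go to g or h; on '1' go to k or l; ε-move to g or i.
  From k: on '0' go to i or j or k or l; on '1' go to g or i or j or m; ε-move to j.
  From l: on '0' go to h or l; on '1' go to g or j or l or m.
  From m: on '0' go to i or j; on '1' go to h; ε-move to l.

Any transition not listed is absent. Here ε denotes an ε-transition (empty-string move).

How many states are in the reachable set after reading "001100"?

7

Start in {g}.
Read '0': {g} → {l}.
Read '0': {l} → {h, l}.
Read '1': {h, l} → {g, i, j, l, m}.
Read '1': {g, i, j, l, m} → {g, h, i, j, k, l, m}.
Read '0': {g, h, i, j, k, l, m} → {g, h, i, j, k, l, m}.
Read '0': {g, h, i, j, k, l, m} → {g, h, i, j, k, l, m}.
That set has 7 states.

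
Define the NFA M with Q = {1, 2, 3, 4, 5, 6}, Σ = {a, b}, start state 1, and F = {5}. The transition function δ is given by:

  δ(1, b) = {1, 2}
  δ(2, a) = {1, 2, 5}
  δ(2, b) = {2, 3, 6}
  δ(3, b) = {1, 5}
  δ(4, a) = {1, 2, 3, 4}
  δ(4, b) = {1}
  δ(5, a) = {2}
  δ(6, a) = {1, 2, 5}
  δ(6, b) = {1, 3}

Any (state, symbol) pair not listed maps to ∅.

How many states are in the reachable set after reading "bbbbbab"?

4

Start in {1}.
Read 'b': 1→{1, 2}; now {1, 2}.
Read 'b': 1→{1, 2}, 2→{2, 3, 6}; now {1, 2, 3, 6}.
Read 'b': 1→{1, 2}, 2→{2, 3, 6}, 3→{1, 5}, 6→{1, 3}; now {1, 2, 3, 5, 6}.
Read 'b': 1→{1, 2}, 2→{2, 3, 6}, 3→{1, 5}, 5→∅, 6→{1, 3}; now {1, 2, 3, 5, 6}.
Read 'b': 1→{1, 2}, 2→{2, 3, 6}, 3→{1, 5}, 5→∅, 6→{1, 3}; now {1, 2, 3, 5, 6}.
Read 'a': 1→∅, 2→{1, 2, 5}, 3→∅, 5→{2}, 6→{1, 2, 5}; now {1, 2, 5}.
Read 'b': 1→{1, 2}, 2→{2, 3, 6}, 5→∅; now {1, 2, 3, 6}.
That set has 4 states.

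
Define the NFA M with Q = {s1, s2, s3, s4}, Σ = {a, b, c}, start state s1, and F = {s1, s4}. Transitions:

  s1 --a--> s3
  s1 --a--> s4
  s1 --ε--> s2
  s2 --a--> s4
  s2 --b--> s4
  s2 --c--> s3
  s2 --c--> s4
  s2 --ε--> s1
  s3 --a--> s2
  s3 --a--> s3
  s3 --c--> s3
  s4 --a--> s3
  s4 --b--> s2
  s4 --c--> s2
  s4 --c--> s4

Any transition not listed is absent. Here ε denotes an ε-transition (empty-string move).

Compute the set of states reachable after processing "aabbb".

{s4}

Start: ε-closure({s1}) = {s1, s2}.
Read 'a': {s1, s2} → {s3, s4}.
Read 'a': {s3, s4} → {s1, s2, s3}.
Read 'b': {s1, s2, s3} → {s4}.
Read 'b': {s4} → {s1, s2}.
Read 'b': {s1, s2} → {s4}.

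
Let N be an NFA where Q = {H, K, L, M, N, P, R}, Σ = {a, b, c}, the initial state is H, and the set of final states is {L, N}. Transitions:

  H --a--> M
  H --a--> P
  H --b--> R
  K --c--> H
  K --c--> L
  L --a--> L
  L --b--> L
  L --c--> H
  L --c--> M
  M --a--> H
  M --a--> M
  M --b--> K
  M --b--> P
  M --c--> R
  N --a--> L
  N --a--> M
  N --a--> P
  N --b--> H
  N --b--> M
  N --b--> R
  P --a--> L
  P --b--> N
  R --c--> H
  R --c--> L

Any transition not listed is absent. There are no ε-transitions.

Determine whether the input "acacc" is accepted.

Start in {H}.
Read 'a': H→{M, P}; now {M, P}.
Read 'c': M→{R}, P→∅; now {R}.
Read 'a': R→∅; now ∅.
The set is empty and remains empty for the remaining 2 symbols.
The final set ∅ contains no accepting state.

No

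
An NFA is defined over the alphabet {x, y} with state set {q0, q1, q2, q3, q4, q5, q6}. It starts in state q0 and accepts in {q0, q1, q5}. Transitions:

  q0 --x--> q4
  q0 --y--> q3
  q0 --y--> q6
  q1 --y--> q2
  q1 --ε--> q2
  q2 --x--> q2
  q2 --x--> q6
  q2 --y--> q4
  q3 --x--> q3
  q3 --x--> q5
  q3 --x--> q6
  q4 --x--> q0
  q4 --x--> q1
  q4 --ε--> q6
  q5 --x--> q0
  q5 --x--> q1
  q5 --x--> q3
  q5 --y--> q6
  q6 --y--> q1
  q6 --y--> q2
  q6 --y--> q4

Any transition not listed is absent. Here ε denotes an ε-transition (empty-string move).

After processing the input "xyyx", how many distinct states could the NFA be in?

Start in {q0}.
Read 'x': q0→{q4}; union {q4}; ε-closure = {q4, q6}.
Read 'y': q4→∅, q6→{q1, q2, q4}; union {q1, q2, q4}; ε-closure = {q1, q2, q4, q6}.
Read 'y': q1→{q2}, q2→{q4}, q4→∅, q6→{q1, q2, q4}; union {q1, q2, q4}; ε-closure = {q1, q2, q4, q6}.
Read 'x': q1→∅, q2→{q2, q6}, q4→{q0, q1}, q6→∅; now {q0, q1, q2, q6}.
That set has 4 states.

4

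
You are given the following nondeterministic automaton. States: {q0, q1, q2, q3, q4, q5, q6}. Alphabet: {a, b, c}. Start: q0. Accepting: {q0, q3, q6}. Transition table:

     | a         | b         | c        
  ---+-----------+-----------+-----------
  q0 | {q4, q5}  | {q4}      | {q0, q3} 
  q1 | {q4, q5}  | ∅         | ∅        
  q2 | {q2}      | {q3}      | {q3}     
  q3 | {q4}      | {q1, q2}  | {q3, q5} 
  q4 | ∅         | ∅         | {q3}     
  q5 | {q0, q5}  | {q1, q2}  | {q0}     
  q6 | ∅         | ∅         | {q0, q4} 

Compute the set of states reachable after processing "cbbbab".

Start in {q0}.
Read 'c': q0→{q0, q3}; now {q0, q3}.
Read 'b': q0→{q4}, q3→{q1, q2}; now {q1, q2, q4}.
Read 'b': q1→∅, q2→{q3}, q4→∅; now {q3}.
Read 'b': q3→{q1, q2}; now {q1, q2}.
Read 'a': q1→{q4, q5}, q2→{q2}; now {q2, q4, q5}.
Read 'b': q2→{q3}, q4→∅, q5→{q1, q2}; now {q1, q2, q3}.

{q1, q2, q3}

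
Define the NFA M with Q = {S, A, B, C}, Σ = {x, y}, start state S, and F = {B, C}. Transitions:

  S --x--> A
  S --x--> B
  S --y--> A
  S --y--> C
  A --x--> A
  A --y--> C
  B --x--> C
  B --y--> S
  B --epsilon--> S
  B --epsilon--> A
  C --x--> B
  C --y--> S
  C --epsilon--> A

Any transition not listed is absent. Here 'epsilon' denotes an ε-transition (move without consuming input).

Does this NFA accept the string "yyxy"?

Yes

Start in {S}.
Read 'y': {S} → {A, C}.
Read 'y': {A, C} → {S, A, C}.
Read 'x': {S, A, C} → {S, A, B}.
Read 'y': {S, A, B} → {S, A, C}.
The final set {S, A, C} contains the accepting state C.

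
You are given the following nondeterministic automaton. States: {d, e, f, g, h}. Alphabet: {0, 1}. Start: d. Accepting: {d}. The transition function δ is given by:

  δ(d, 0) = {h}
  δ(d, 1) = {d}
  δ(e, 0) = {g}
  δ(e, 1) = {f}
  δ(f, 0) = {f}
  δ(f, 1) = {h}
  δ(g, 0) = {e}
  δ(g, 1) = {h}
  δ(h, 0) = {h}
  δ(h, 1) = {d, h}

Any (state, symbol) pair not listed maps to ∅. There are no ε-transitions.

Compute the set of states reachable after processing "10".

{h}

Start in {d}.
Read '1': d→{d}; now {d}.
Read '0': d→{h}; now {h}.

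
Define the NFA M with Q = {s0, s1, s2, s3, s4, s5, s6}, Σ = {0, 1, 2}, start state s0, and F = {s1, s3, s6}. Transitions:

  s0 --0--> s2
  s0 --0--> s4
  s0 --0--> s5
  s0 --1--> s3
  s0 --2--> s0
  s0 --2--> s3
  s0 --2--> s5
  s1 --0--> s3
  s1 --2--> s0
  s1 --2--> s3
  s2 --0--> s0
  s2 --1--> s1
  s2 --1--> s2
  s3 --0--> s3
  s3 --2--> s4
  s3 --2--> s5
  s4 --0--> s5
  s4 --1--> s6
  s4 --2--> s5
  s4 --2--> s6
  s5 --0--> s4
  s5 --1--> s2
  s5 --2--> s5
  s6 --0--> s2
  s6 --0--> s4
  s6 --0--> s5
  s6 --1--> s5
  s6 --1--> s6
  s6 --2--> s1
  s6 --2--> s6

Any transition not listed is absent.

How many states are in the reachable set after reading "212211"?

4

Start in {s0}.
Read '2': s0→{s0, s3, s5}; now {s0, s3, s5}.
Read '1': s0→{s3}, s3→∅, s5→{s2}; now {s2, s3}.
Read '2': s2→∅, s3→{s4, s5}; now {s4, s5}.
Read '2': s4→{s5, s6}, s5→{s5}; now {s5, s6}.
Read '1': s5→{s2}, s6→{s5, s6}; now {s2, s5, s6}.
Read '1': s2→{s1, s2}, s5→{s2}, s6→{s5, s6}; now {s1, s2, s5, s6}.
That set has 4 states.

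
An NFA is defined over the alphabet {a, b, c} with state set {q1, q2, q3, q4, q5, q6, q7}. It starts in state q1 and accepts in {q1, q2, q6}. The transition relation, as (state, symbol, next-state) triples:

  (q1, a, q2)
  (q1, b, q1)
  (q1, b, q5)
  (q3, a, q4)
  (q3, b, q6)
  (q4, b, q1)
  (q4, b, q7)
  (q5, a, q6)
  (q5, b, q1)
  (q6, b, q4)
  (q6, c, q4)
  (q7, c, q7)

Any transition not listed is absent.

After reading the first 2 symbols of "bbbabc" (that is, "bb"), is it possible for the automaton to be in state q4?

Start in {q1}.
Read 'b': {q1} → {q1, q5}.
Read 'b': {q1, q5} → {q1, q5}.
State q4 is not in {q1, q5}.

No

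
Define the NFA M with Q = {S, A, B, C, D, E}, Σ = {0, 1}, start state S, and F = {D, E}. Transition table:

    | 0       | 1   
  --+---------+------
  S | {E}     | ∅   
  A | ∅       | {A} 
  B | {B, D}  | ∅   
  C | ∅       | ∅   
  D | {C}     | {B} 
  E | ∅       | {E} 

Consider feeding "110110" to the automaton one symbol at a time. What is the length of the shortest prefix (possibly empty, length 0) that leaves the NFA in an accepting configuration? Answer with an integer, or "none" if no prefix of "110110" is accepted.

none

Start in {S}.
Read '1': S→∅; now ∅.
The set is empty and remains empty for the remaining 5 symbols.
No reachable set along the way intersects F.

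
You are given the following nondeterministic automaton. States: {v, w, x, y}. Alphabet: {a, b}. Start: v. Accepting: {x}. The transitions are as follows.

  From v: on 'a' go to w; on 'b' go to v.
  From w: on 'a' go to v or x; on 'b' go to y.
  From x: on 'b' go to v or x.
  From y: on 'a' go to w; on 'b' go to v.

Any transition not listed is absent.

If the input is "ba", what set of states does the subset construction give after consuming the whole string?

Start in {v}.
Read 'b': {v} → {v}.
Read 'a': {v} → {w}.

{w}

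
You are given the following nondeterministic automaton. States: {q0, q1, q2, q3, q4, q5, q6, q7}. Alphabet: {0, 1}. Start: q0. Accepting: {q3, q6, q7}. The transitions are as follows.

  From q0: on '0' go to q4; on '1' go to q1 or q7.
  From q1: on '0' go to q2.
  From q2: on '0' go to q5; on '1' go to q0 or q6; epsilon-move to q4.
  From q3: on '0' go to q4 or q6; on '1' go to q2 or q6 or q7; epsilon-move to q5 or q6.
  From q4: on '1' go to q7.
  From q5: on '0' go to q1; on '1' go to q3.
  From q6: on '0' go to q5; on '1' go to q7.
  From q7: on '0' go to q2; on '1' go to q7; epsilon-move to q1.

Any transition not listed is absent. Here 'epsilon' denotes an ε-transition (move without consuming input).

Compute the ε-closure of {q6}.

{q6}

Begin with {q6}.
No ε-moves leave this set, so the closure equals the set itself.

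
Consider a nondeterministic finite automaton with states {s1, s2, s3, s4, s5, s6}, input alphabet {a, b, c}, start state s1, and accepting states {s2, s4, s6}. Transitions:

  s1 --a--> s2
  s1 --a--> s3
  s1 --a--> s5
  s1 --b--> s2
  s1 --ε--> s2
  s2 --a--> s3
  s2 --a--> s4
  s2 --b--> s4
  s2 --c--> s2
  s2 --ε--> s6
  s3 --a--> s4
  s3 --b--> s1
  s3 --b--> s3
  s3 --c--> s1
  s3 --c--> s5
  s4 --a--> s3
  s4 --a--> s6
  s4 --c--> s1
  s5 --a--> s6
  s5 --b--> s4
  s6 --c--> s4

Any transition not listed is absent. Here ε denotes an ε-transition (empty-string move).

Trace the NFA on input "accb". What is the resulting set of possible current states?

Start: ε-closure({s1}) = {s1, s2, s6}.
Read 'a': s1→{s2, s3, s5}, s2→{s3, s4}, s6→∅; union {s2, s3, s4, s5}; ε-closure = {s2, s3, s4, s5, s6}.
Read 'c': s2→{s2}, s3→{s1, s5}, s4→{s1}, s5→∅, s6→{s4}; union {s1, s2, s4, s5}; ε-closure = {s1, s2, s4, s5, s6}.
Read 'c': s1→∅, s2→{s2}, s4→{s1}, s5→∅, s6→{s4}; union {s1, s2, s4}; ε-closure = {s1, s2, s4, s6}.
Read 'b': s1→{s2}, s2→{s4}, s4→∅, s6→∅; union {s2, s4}; ε-closure = {s2, s4, s6}.

{s2, s4, s6}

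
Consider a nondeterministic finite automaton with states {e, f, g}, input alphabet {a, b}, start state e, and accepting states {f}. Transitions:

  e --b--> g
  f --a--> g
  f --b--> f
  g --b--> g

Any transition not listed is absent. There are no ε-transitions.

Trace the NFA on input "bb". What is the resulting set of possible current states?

{g}

Start in {e}.
Read 'b': e→{g}; now {g}.
Read 'b': g→{g}; now {g}.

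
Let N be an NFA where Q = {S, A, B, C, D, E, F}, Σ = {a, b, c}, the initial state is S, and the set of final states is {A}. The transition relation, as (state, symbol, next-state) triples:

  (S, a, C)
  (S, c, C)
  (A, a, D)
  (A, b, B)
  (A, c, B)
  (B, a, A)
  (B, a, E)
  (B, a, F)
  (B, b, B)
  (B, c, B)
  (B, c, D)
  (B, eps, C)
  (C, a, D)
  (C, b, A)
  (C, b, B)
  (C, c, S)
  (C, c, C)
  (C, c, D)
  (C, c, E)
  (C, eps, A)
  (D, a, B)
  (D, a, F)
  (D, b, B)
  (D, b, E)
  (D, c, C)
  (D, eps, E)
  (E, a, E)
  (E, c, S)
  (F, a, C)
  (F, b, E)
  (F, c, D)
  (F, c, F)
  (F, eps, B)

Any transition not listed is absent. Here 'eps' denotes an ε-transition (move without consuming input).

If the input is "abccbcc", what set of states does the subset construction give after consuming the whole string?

{S, A, B, C, D, E}

Start in {S}.
Read 'a': S→{C}; union {C}; ε-closure = {A, C}.
Read 'b': A→{B}, C→{A, B}; union {A, B}; ε-closure = {A, B, C}.
Read 'c': A→{B}, B→{B, D}, C→{S, C, D, E}; union {S, B, C, D, E}; ε-closure = {S, A, B, C, D, E}.
Read 'c': S→{C}, A→{B}, B→{B, D}, C→{S, C, D, E}, D→{C}, E→{S}; union {S, B, C, D, E}; ε-closure = {S, A, B, C, D, E}.
Read 'b': S→∅, A→{B}, B→{B}, C→{A, B}, D→{B, E}, E→∅; union {A, B, E}; ε-closure = {A, B, C, E}.
Read 'c': A→{B}, B→{B, D}, C→{S, C, D, E}, E→{S}; union {S, B, C, D, E}; ε-closure = {S, A, B, C, D, E}.
Read 'c': S→{C}, A→{B}, B→{B, D}, C→{S, C, D, E}, D→{C}, E→{S}; union {S, B, C, D, E}; ε-closure = {S, A, B, C, D, E}.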